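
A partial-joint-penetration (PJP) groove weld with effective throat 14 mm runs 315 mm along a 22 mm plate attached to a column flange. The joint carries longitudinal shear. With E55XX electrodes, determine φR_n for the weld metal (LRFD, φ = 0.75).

φR_n ≈ 1090 kN

E55XX → F_EXX = 550 MPa.
Effective throat (given) t_e = 14 mm.
A_we = 14 × 315 = 4410 mm².
F_nw = 0.6 F_EXX = 330 MPa.
φR_n = 0.75 × 330 × 4410 × 10⁻³ = 1091 kN.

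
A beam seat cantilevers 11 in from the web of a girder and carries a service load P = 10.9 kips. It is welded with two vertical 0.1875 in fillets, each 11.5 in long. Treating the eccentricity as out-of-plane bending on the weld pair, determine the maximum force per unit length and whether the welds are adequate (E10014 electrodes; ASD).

E100XX → F_EXX = 100 ksi.
L_w = 2 × 11.5 = 23 in; section modulus (unit throat) S = 2 × L²/6 = 44.08 in².
Direct shear f_v = P/L_w = 10.9/23 = 0.4739 kip/in.
Moment M = P × e = 10.9 × 11 = 119.9 kip·in; bending f_b = M/S = 2.72 kip/in.
f_max = √(f_v² + f_b²) = √(0.4739² + 2.72²) = 2.761 kip/in.
r_n/Ω = (1/2.0) × 0.6 × 100 × (0.707 × 0.1875) = 3.977 kip/in → adequate.

f_max ≈ 2.76 kip/in; adequate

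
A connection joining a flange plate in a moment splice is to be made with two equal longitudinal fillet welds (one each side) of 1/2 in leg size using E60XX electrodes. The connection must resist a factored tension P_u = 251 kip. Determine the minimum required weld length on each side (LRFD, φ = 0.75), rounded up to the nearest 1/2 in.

L = 13.5 in on each side

E60XX → F_EXX = 60 ksi.
Throat t_e = 0.707 × 0.5 = 0.3535 in.
φr_n = 0.75 × 0.6 × 60 × 0.3535 = 9.544 kip/in.
L_req = P_u / φr_n = 251 / 9.544 = 26.3 in total.
Per side: 26.3 / 2 = 13.15 in.
Round up → use L = 13.5 in on each side.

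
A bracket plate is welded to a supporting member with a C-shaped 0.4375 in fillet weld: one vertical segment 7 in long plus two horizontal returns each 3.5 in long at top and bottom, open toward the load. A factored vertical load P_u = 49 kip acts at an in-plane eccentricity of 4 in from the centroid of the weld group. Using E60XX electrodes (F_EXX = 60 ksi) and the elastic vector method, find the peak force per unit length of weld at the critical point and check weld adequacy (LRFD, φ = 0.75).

Total weld length L_w = 14 in. Treat welds as unit-width lines.
Centroid: x̄ = 2×3.5×1.75 / 14 = 0.875 in from the vertical weld.
Polar moment about centroid: J = I_x + I_y = [7³/12 + 2×3.5×3.5²] + [7×0.875² + 2(3.5³/12 + 3.5×0.875²)] = 132.2 in³.
Direct shear f_v = P/L_w = 49 / 14 = 3.5 kip/in (vertical).
Torsion M = P·e = 49 × 4 = 196 kip·in.
Critical point at (x, y) = (2.625, 3.5) from centroid. f_tx = M·y/J = 5.189 kip/in; f_ty = M·x/J = 3.892 kip/in.
Resultant f_max = √[f_tx² + (f_v + f_ty)²] = √[5.189² + (3.5 + 3.892)²] = 9.031 kip/in.
Capacity per unit length: φr_n = 0.75 × 0.6 × 60 × (0.707 × 0.4375) = 8.351 kip/in.
9.031 > 8.351 → NOT adequate.

f_max ≈ 9.03 kip/in; NOT adequate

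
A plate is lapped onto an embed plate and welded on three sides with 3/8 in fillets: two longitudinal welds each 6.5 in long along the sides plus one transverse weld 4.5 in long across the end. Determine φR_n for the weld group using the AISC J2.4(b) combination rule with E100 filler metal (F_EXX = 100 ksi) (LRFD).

t_e = 0.707 × 0.375 = 0.2651 in.
R_nwl = 0.6 × 100 × 0.2651 × 13 = 206.8 kips (longitudinal, 2 welds).
R_nwt = 0.6 × 100 × 0.2651 × 4.5 = 71.58 kips (transverse, base value).
(i) R_nwl + R_nwt = 278.4 kips; (ii) 0.85 R_nwl + 1.5 R_nwt = 283.2 kips.
R_n = max = 283.2 kips [governs: (ii)]; φR_n = 212.4 kips.

φR_n ≈ 212 kips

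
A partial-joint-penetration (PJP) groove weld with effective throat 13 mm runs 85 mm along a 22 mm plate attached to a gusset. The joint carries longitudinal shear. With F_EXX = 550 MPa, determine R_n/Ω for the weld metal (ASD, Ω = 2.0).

R_n/Ω ≈ 182 kN

Effective throat (given) t_e = 13 mm.
A_we = 13 × 85 = 1105 mm².
F_nw = 0.6 F_EXX = 330 MPa.
R_n/Ω = (330 × 1105) / 2.0 × 10⁻³ = 182.3 kN.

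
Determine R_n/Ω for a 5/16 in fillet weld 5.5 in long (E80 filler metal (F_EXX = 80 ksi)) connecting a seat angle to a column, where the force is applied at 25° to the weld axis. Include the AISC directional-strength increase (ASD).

t_e = 0.707 × 0.3125 = 0.2209 in; A_we = 0.2209 × 5.5 = 1.215 in².
Directional factor: 1.0 + 0.5 sin^1.5(25°) = 1.137.
F_nw = 0.6 × 80 × 1.137 = 54.59 ksi.
R_n/Ω = (54.59 × 1.215) / 2.0 = 33.17 kip.

R_n/Ω ≈ 33.2 kip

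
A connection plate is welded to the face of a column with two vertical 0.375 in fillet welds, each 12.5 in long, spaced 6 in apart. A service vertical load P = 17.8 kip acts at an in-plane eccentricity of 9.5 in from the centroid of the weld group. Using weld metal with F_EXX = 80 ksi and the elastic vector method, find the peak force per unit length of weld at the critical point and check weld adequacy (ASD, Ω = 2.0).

f_max ≈ 2.52 kip/in; adequate

Total weld length L_w = 25 in. Treat welds as unit-width lines.
Polar moment about centroid: J = 2[d³/12 + d(b/2)²] = 2[12.5³/12 + 12.5×3²] = 550.5 in³.
Direct shear f_v = P/L_w = 17.8 / 25 = 0.712 kip/in (vertical).
Torsion M = P·e = 17.8 × 9.5 = 169.1 kip·in.
Critical point at (x, y) = (3, 6.25) from centroid. f_tx = M·y/J = 1.92 kip/in; f_ty = M·x/J = 0.9215 kip/in.
Resultant f_max = √[f_tx² + (f_v + f_ty)²] = √[1.92² + (0.712 + 0.9215)²] = 2.521 kip/in.
Capacity per unit length: r_n/Ω = (1/2.0) × 0.6 × 80 × (0.707 × 0.375) = 6.363 kip/in.
2.521 ≤ 6.363 → adequate.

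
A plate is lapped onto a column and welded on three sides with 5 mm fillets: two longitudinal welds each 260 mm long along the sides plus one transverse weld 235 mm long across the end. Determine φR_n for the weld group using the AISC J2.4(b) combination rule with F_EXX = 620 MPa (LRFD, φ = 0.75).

φR_n ≈ 784 kN

t_e = 0.707 × 5 = 3.535 mm.
R_nwl = 0.6 × 620 × 3.535 × 520 × 10⁻³ = 683.8 kN (longitudinal, 2 welds).
R_nwt = 0.6 × 620 × 3.535 × 235 × 10⁻³ = 309 kN (transverse, base value).
(i) R_nwl + R_nwt = 992.8 kN; (ii) 0.85 R_nwl + 1.5 R_nwt = 1045 kN.
R_n = max = 1045 kN [governs: (ii)]; φR_n = 783.6 kN.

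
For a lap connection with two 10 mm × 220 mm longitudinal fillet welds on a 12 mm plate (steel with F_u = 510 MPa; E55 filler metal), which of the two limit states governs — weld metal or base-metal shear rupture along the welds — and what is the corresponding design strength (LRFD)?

E55XX → F_EXX = 550 MPa.
t_e = 0.707 × 10 = 7.07 mm; L = 440 mm.
Weld metal: φR_n = 0.75 × 0.6 × 550 × 7.07 × 440 × 10⁻³ = 769.9 kN.
Base metal (shear rupture): φR_n = 0.75 × 0.6 × 510 × 12 × 440 × 10⁻³ = 1212 kN.
Governing: weld metal.

φR_n ≈ 770 kN (weld metal governs)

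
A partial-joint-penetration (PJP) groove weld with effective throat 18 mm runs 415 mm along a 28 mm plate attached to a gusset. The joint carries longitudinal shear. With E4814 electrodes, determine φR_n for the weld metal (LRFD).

φR_n ≈ 1610 kN

E48XX → F_EXX = 480 MPa.
Effective throat (given) t_e = 18 mm.
A_we = 18 × 415 = 7470 mm².
F_nw = 0.6 F_EXX = 288 MPa.
φR_n = 0.75 × 288 × 7470 × 10⁻³ = 1614 kN.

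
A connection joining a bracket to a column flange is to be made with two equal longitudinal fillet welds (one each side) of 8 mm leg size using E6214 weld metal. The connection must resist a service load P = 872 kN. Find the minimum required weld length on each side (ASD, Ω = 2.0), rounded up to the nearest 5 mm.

E62XX → F_EXX = 620 MPa.
Throat t_e = 0.707 × 8 = 5.656 mm.
r_n/Ω = (0.6 × 620 × 5.656) / 2.0 = 1052 N/mm = 1.052 kN/mm.
L_req = P / (r_n/Ω) = 872 / 1.052 = 828.9 mm total.
Per side: 828.9 / 2 = 414.4 mm.
Round up → use L = 415 mm on each side.

L = 415 mm on each side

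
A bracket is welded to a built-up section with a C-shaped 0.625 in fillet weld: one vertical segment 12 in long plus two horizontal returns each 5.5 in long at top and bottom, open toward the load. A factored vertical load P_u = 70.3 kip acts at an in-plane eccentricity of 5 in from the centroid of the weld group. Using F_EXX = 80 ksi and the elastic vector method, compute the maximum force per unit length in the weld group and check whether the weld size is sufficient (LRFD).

Total weld length L_w = 23 in. Treat welds as unit-width lines.
Centroid: x̄ = 2×5.5×2.75 / 23 = 1.315 in from the vertical weld.
Polar moment about centroid: J = I_x + I_y = [12³/12 + 2×5.5×6²] + [12×1.315² + 2(5.5³/12 + 5.5×1.435²)] = 611.1 in³.
Direct shear f_v = P/L_w = 70.3 / 23 = 3.057 kip/in (vertical).
Torsion M = P·e = 70.3 × 5 = 351.5 kip·in.
Critical point at (x, y) = (4.185, 6) from centroid. f_tx = M·y/J = 3.451 kip/in; f_ty = M·x/J = 2.407 kip/in.
Resultant f_max = √[f_tx² + (f_v + f_ty)²] = √[3.451² + (3.057 + 2.407)²] = 6.462 kip/in.
Capacity per unit length: φr_n = 0.75 × 0.6 × 80 × (0.707 × 0.625) = 15.91 kip/in.
6.462 ≤ 15.91 → adequate.

f_max ≈ 6.46 kip/in; adequate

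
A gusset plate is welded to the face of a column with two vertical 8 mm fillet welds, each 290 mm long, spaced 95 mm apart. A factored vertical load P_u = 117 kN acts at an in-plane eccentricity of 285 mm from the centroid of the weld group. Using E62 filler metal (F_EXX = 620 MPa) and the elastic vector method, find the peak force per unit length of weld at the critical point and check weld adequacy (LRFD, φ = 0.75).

f_max ≈ 1030 N/mm; adequate

Total weld length L_w = 580 mm. Treat welds as unit-width lines.
Polar moment about centroid: J = 2[d³/12 + d(b/2)²] = 2[290³/12 + 290×47.5²] = 5373000 mm³.
Direct shear f_v = P/L_w = 117×10³ / 580 = 201.7 N/mm (vertical).
Torsion M = P·e = 117×10³ × 285 = 33345000 N·mm.
Critical point at (x, y) = (47.5, 145) from centroid. f_tx = M·y/J = 899.8 N/mm; f_ty = M·x/J = 294.8 N/mm.
Resultant f_max = √[f_tx² + (f_v + f_ty)²] = √[899.8² + (201.7 + 294.8)²] = 1028 N/mm.
Capacity per unit length: φr_n = 0.75 × 0.6 × 620 × (0.707 × 8) = 1578 N/mm.
1028 ≤ 1578 → adequate.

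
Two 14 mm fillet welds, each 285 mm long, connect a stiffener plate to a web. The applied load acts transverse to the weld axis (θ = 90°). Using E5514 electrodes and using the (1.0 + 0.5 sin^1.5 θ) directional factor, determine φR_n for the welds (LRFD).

E55XX → F_EXX = 550 MPa.
t_e = 0.707 × 14 = 9.898 mm; A_we = 9.898 × 570 = 5642 mm².
Directional factor: 1.0 + 0.5 sin^1.5(90°) = 1.5.
F_nw = 0.6 × 550 × 1.5 = 495 MPa.
φR_n = 0.75 × 495 × 5642 × 10⁻³ = 2095 kN.

φR_n ≈ 2090 kN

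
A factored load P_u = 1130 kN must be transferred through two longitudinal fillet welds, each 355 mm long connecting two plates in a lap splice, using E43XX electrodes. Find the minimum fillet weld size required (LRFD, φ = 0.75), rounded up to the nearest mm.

E43XX → F_EXX = 430 MPa.
Total weld length L = 710 mm.
Required throat t_e = P_u / (φ × 0.6 F_EXX × L) = 1130 / (0.75 × 0.6 × 430 × 710 × 10⁻³) = 8.225 mm.
Required leg w = t_e / 0.707 = 11.63 mm → use 12 mm.

w = 12 mm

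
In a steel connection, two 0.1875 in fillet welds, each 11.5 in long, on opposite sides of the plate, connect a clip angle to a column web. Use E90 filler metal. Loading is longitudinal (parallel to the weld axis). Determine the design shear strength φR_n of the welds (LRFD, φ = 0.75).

φR_n ≈ 123 kips

E90XX → F_EXX = 90 ksi.
Effective throat t_e = 0.707 × 0.1875 = 0.1326 in.
Total length L = 23 in; A_we = 0.1326 × 23 = 3.049 in².
F_nw = 0.6 F_EXX = 0.6 × 90 = 54 ksi.
φR_n = 0.75 × 54 × 3.049 = 123.5 kips.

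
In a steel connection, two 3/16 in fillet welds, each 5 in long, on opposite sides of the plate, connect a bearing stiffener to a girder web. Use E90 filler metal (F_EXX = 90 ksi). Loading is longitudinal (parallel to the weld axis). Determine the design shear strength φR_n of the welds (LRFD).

φR_n ≈ 53.7 kips

Effective throat t_e = 0.707 × 0.1875 = 0.1326 in.
Total length L = 10 in; A_we = 0.1326 × 10 = 1.326 in².
F_nw = 0.6 F_EXX = 0.6 × 90 = 54 ksi.
φR_n = 0.75 × 54 × 1.326 = 53.69 kips.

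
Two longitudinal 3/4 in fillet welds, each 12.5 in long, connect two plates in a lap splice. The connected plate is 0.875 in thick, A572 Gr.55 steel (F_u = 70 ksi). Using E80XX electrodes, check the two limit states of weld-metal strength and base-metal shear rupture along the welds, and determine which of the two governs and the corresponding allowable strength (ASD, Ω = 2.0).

R_n/Ω ≈ 318 kip (weld metal governs)

E80XX → F_EXX = 80 ksi.
t_e = 0.707 × 0.75 = 0.5302 in; L = 25 in.
Weld metal: R_n/Ω = (1/2.0) × 0.6 × 80 × 0.5302 × 25 = 318.1 kip.
Base metal (shear rupture): R_n/Ω = (1/2.0) × 0.6 × 70 × 0.875 × 25 = 459.4 kip.
Governing: weld metal.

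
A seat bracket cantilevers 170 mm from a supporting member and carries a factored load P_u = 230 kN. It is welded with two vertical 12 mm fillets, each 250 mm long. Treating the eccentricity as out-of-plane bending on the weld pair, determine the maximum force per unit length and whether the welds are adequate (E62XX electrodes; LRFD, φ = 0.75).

f_max ≈ 1930 N/mm; adequate

E62XX → F_EXX = 620 MPa.
L_w = 2 × 250 = 500 mm; section modulus (unit throat) S = 2 × L²/6 = 20830 mm².
Direct shear f_v = P/L_w = 230×10³/500 = 460 N/mm.
Moment M = P × e = 230×10³ × 170 = 39100000 N·mm; bending f_b = M/S = 1877 N/mm.
f_max = √(f_v² + f_b²) = √(460² + 1877²) = 1932 N/mm.
φr_n = 0.75 × 0.6 × 620 × (0.707 × 12) = 2367 N/mm → adequate.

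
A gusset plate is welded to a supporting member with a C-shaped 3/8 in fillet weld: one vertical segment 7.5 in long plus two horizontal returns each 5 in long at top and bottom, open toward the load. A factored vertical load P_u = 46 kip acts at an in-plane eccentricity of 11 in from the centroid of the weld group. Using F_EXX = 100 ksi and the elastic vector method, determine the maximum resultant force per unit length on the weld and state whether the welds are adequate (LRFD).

f_max ≈ 13.7 kip/in; NOT adequate

Total weld length L_w = 17.5 in. Treat welds as unit-width lines.
Centroid: x̄ = 2×5×2.5 / 17.5 = 1.429 in from the vertical weld.
Polar moment about centroid: J = I_x + I_y = [7.5³/12 + 2×5×3.75²] + [7.5×1.429² + 2(5³/12 + 5×1.071²)] = 223.4 in³.
Direct shear f_v = P/L_w = 46 / 17.5 = 2.629 kip/in (vertical).
Torsion M = P·e = 46 × 11 = 506 kip·in.
Critical point at (x, y) = (3.571, 3.75) from centroid. f_tx = M·y/J = 8.494 kip/in; f_ty = M·x/J = 8.089 kip/in.
Resultant f_max = √[f_tx² + (f_v + f_ty)²] = √[8.494² + (2.629 + 8.089)²] = 13.68 kip/in.
Capacity per unit length: φr_n = 0.75 × 0.6 × 100 × (0.707 × 0.375) = 11.93 kip/in.
13.68 > 11.93 → NOT adequate.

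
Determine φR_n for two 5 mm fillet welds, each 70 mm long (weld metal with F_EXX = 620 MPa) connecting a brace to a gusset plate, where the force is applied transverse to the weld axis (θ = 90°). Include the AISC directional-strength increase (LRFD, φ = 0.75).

t_e = 0.707 × 5 = 3.535 mm; A_we = 3.535 × 140 = 494.9 mm².
Directional factor: 1.0 + 0.5 sin^1.5(90°) = 1.5.
F_nw = 0.6 × 620 × 1.5 = 558 MPa.
φR_n = 0.75 × 558 × 494.9 × 10⁻³ = 207.1 kN.

φR_n ≈ 207 kN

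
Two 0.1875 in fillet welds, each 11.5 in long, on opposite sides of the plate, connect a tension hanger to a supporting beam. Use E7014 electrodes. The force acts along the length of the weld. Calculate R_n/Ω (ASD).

E70XX → F_EXX = 70 ksi.
Effective throat t_e = 0.707 × 0.1875 = 0.1326 in.
Total length L = 23 in; A_we = 0.1326 × 23 = 3.049 in².
F_nw = 0.6 F_EXX = 0.6 × 70 = 42 ksi.
R_n = 42 × 3.049 = 128.1 kip; R_n/Ω = 128.1/2.0 = 64.03 kip.

R_n/Ω ≈ 64 kip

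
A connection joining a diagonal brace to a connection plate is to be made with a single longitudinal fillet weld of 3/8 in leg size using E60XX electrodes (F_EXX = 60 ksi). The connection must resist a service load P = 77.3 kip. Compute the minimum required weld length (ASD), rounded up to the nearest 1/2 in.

Throat t_e = 0.707 × 0.375 = 0.2651 in.
r_n/Ω = (0.6 × 60 × 0.2651) / 2.0 = 4.772 kip/in.
L_req = P / (r_n/Ω) = 77.3 / 4.772 = 16.2 in total.
Round up → use L = 16.5 in.

L = 16.5 in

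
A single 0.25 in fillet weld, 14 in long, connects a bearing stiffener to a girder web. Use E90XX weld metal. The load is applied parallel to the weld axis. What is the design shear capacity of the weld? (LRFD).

φR_n ≈ 100 kip

E90XX → F_EXX = 90 ksi.
Effective throat t_e = 0.707 × 0.25 = 0.1767 in.
Total length L = 14 in; A_we = 0.1767 × 14 = 2.474 in².
F_nw = 0.6 F_EXX = 0.6 × 90 = 54 ksi.
φR_n = 0.75 × 54 × 2.474 = 100.2 kip.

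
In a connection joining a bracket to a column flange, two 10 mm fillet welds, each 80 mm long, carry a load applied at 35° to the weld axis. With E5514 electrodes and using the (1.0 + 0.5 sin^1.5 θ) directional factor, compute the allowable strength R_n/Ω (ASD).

E55XX → F_EXX = 550 MPa.
t_e = 0.707 × 10 = 7.07 mm; A_we = 7.07 × 160 = 1131 mm².
Directional factor: 1.0 + 0.5 sin^1.5(35°) = 1.217.
F_nw = 0.6 × 550 × 1.217 = 401.7 MPa.
R_n/Ω = (401.7 × 1131) / 2.0 × 10⁻³ = 227.2 kN.

R_n/Ω ≈ 227 kN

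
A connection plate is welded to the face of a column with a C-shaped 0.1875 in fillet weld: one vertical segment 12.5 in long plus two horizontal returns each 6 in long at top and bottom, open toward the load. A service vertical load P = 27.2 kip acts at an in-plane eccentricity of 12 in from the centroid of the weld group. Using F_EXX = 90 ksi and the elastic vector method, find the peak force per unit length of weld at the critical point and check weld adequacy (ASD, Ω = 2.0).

Total weld length L_w = 24.5 in. Treat welds as unit-width lines.
Centroid: x̄ = 2×6×3 / 24.5 = 1.469 in from the vertical weld.
Polar moment about centroid: J = I_x + I_y = [12.5³/12 + 2×6×6.25²] + [12.5×1.469² + 2(6³/12 + 6×1.531²)] = 722.6 in³.
Direct shear f_v = P/L_w = 27.2 / 24.5 = 1.11 kip/in (vertical).
Torsion M = P·e = 27.2 × 12 = 326.4 kip·in.
Critical point at (x, y) = (4.531, 6.25) from centroid. f_tx = M·y/J = 2.823 kip/in; f_ty = M·x/J = 2.046 kip/in.
Resultant f_max = √[f_tx² + (f_v + f_ty)²] = √[2.823² + (1.11 + 2.046)²] = 4.235 kip/in.
Capacity per unit length: r_n/Ω = (1/2.0) × 0.6 × 90 × (0.707 × 0.1875) = 3.579 kip/in.
4.235 > 3.579 → NOT adequate.

f_max ≈ 4.23 kip/in; NOT adequate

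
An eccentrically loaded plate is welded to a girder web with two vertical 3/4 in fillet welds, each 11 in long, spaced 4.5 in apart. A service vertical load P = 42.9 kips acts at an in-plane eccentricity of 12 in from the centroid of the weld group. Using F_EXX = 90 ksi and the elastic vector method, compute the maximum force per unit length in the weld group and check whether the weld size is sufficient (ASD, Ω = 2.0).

Total weld length L_w = 22 in. Treat welds as unit-width lines.
Polar moment about centroid: J = 2[d³/12 + d(b/2)²] = 2[11³/12 + 11×2.25²] = 333.2 in³.
Direct shear f_v = P/L_w = 42.9 / 22 = 1.95 kip/in (vertical).
Torsion M = P·e = 42.9 × 12 = 514.8 kip·in.
Critical point at (x, y) = (2.25, 5.5) from centroid. f_tx = M·y/J = 8.497 kip/in; f_ty = M·x/J = 3.476 kip/in.
Resultant f_max = √[f_tx² + (f_v + f_ty)²] = √[8.497² + (1.95 + 3.476)²] = 10.08 kip/in.
Capacity per unit length: r_n/Ω = (1/2.0) × 0.6 × 90 × (0.707 × 0.75) = 14.32 kip/in.
10.08 ≤ 14.32 → adequate.

f_max ≈ 10.1 kip/in; adequate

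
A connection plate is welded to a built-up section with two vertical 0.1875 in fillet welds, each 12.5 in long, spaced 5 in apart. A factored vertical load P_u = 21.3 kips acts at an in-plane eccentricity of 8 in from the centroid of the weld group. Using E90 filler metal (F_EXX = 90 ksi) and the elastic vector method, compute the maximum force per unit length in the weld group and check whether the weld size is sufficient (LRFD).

f_max ≈ 2.81 kip/in; adequate

Total weld length L_w = 25 in. Treat welds as unit-width lines.
Polar moment about centroid: J = 2[d³/12 + d(b/2)²] = 2[12.5³/12 + 12.5×2.5²] = 481.8 in³.
Direct shear f_v = P/L_w = 21.3 / 25 = 0.852 kip/in (vertical).
Torsion M = P·e = 21.3 × 8 = 170.4 kip·in.
Critical point at (x, y) = (2.5, 6.25) from centroid. f_tx = M·y/J = 2.211 kip/in; f_ty = M·x/J = 0.8842 kip/in.
Resultant f_max = √[f_tx² + (f_v + f_ty)²] = √[2.211² + (0.852 + 0.8842)²] = 2.811 kip/in.
Capacity per unit length: φr_n = 0.75 × 0.6 × 90 × (0.707 × 0.1875) = 5.369 kip/in.
2.811 ≤ 5.369 → adequate.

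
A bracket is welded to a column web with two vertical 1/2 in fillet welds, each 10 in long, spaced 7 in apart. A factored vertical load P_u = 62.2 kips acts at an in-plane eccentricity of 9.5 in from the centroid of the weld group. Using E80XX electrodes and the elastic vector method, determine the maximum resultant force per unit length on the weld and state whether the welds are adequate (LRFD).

f_max ≈ 10.8 kip/in; adequate

E80XX → F_EXX = 80 ksi.
Total weld length L_w = 20 in. Treat welds as unit-width lines.
Polar moment about centroid: J = 2[d³/12 + d(b/2)²] = 2[10³/12 + 10×3.5²] = 411.7 in³.
Direct shear f_v = P/L_w = 62.2 / 20 = 3.11 kip/in (vertical).
Torsion M = P·e = 62.2 × 9.5 = 590.9 kip·in.
Critical point at (x, y) = (3.5, 5) from centroid. f_tx = M·y/J = 7.177 kip/in; f_ty = M·x/J = 5.024 kip/in.
Resultant f_max = √[f_tx² + (f_v + f_ty)²] = √[7.177² + (3.11 + 5.024)²] = 10.85 kip/in.
Capacity per unit length: φr_n = 0.75 × 0.6 × 80 × (0.707 × 0.5) = 12.73 kip/in.
10.85 ≤ 12.73 → adequate.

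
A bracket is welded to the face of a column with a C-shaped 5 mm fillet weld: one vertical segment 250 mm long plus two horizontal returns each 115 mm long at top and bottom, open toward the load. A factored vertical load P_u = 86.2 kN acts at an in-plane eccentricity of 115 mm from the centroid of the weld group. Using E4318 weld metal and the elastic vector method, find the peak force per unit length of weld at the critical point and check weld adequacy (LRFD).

E43XX → F_EXX = 430 MPa.
Total weld length L_w = 480 mm. Treat welds as unit-width lines.
Centroid: x̄ = 2×115×57.5 / 480 = 27.55 mm from the vertical weld.
Polar moment about centroid: J = I_x + I_y = [250³/12 + 2×115×125²] + [250×27.55² + 2(115³/12 + 115×29.95²)] = 5545000 mm³.
Direct shear f_v = P/L_w = 86.2×10³ / 480 = 179.6 N/mm (vertical).
Torsion M = P·e = 86.2×10³ × 115 = 9913000 N·mm.
Critical point at (x, y) = (87.45, 125) from centroid. f_tx = M·y/J = 223.5 N/mm; f_ty = M·x/J = 156.3 N/mm.
Resultant f_max = √[f_tx² + (f_v + f_ty)²] = √[223.5² + (179.6 + 156.3)²] = 403.4 N/mm.
Capacity per unit length: φr_n = 0.75 × 0.6 × 430 × (0.707 × 5) = 684 N/mm.
403.4 ≤ 684 → adequate.

f_max ≈ 403 N/mm; adequate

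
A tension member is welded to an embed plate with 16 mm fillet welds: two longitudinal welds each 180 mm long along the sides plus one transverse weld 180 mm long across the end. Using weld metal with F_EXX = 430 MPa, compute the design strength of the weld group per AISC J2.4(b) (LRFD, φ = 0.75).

φR_n ≈ 1260 kN

t_e = 0.707 × 16 = 11.31 mm.
R_nwl = 0.6 × 430 × 11.31 × 360 × 10⁻³ = 1051 kN (longitudinal, 2 welds).
R_nwt = 0.6 × 430 × 11.31 × 180 × 10⁻³ = 525.3 kN (transverse, base value).
(i) R_nwl + R_nwt = 1576 kN; (ii) 0.85 R_nwl + 1.5 R_nwt = 1681 kN.
R_n = max = 1681 kN [governs: (ii)]; φR_n = 1261 kN.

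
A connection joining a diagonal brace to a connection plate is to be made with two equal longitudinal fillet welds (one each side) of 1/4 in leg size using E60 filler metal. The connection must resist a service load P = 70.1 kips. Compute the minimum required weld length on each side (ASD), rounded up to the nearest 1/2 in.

L = 11.5 in on each side

E60XX → F_EXX = 60 ksi.
Throat t_e = 0.707 × 0.25 = 0.1767 in.
r_n/Ω = (0.6 × 60 × 0.1767) / 2.0 = 3.181 kip/in.
L_req = P / (r_n/Ω) = 70.1 / 3.181 = 22.03 in total.
Per side: 22.03 / 2 = 11.02 in.
Round up → use L = 11.5 in on each side.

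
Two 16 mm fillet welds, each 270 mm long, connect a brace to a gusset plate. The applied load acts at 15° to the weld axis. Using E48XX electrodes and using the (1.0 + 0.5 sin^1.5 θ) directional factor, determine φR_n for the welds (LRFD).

φR_n ≈ 1410 kN

E48XX → F_EXX = 480 MPa.
t_e = 0.707 × 16 = 11.31 mm; A_we = 11.31 × 540 = 6108 mm².
Directional factor: 1.0 + 0.5 sin^1.5(15°) = 1.066.
F_nw = 0.6 × 480 × 1.066 = 307 MPa.
φR_n = 0.75 × 307 × 6108 × 10⁻³ = 1406 kN.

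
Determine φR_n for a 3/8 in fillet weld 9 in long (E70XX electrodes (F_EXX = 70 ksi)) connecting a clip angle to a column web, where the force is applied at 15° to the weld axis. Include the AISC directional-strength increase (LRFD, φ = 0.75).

t_e = 0.707 × 0.375 = 0.2651 in; A_we = 0.2651 × 9 = 2.386 in².
Directional factor: 1.0 + 0.5 sin^1.5(15°) = 1.066.
F_nw = 0.6 × 70 × 1.066 = 44.77 ksi.
φR_n = 0.75 × 44.77 × 2.386 = 80.11 kips.

φR_n ≈ 80.1 kips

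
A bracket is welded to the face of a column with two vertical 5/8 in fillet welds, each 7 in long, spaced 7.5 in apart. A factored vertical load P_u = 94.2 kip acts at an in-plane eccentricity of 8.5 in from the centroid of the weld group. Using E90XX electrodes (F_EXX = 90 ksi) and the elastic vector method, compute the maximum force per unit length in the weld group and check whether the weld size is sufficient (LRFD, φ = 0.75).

Total weld length L_w = 14 in. Treat welds as unit-width lines.
Polar moment about centroid: J = 2[d³/12 + d(b/2)²] = 2[7³/12 + 7×3.75²] = 254 in³.
Direct shear f_v = P/L_w = 94.2 / 14 = 6.729 kip/in (vertical).
Torsion M = P·e = 94.2 × 8.5 = 800.7 kip·in.
Critical point at (x, y) = (3.75, 3.5) from centroid. f_tx = M·y/J = 11.03 kip/in; f_ty = M·x/J = 11.82 kip/in.
Resultant f_max = √[f_tx² + (f_v + f_ty)²] = √[11.03² + (6.729 + 11.82)²] = 21.58 kip/in.
Capacity per unit length: φr_n = 0.75 × 0.6 × 90 × (0.707 × 0.625) = 17.9 kip/in.
21.58 > 17.9 → NOT adequate.

f_max ≈ 21.6 kip/in; NOT adequate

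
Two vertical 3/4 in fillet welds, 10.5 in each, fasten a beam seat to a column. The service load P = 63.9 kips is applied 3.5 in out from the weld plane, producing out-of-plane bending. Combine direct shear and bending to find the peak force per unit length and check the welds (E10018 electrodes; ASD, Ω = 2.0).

f_max ≈ 6.8 kip/in; adequate

E100XX → F_EXX = 100 ksi.
L_w = 2 × 10.5 = 21 in; section modulus (unit throat) S = 2 × L²/6 = 36.75 in².
Direct shear f_v = P/L_w = 63.9/21 = 3.043 kip/in.
Moment M = P × e = 63.9 × 3.5 = 223.65 kip·in; bending f_b = M/S = 6.086 kip/in.
f_max = √(f_v² + f_b²) = √(3.043² + 6.086²) = 6.804 kip/in.
r_n/Ω = (1/2.0) × 0.6 × 100 × (0.707 × 0.75) = 15.91 kip/in → adequate.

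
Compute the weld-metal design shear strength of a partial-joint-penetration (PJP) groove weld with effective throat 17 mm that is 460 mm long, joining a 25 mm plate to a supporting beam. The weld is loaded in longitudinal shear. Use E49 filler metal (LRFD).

φR_n ≈ 1720 kN

E49XX → F_EXX = 490 MPa.
Effective throat (given) t_e = 17 mm.
A_we = 17 × 460 = 7820 mm².
F_nw = 0.6 F_EXX = 294 MPa.
φR_n = 0.75 × 294 × 7820 × 10⁻³ = 1724 kN.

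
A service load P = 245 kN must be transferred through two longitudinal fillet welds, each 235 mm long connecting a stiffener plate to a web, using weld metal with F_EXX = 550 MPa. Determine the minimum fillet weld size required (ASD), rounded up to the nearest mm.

Total weld length L = 470 mm.
Required throat t_e = P × Ω / (0.6 F_EXX × L) = 245 × 2.0 / (0.6 × 550 × 470 × 10⁻³) = 3.159 mm.
Required leg w = t_e / 0.707 = 4.469 mm → use 5 mm.

w = 5 mm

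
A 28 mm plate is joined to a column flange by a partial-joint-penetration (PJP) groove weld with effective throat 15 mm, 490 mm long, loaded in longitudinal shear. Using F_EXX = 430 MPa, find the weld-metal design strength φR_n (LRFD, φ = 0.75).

φR_n ≈ 1420 kN

Effective throat (given) t_e = 15 mm.
A_we = 15 × 490 = 7350 mm².
F_nw = 0.6 F_EXX = 258 MPa.
φR_n = 0.75 × 258 × 7350 × 10⁻³ = 1422 kN.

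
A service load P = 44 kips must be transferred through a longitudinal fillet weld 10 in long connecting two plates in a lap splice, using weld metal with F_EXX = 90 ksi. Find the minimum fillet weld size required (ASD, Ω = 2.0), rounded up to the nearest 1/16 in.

w = 1/4 in

Total weld length L = 10 in.
Required throat t_e = P × Ω / (0.6 F_EXX × L) = 44 × 2.0 / (0.6 × 90 × 10) = 0.163 in.
Required leg w = t_e / 0.707 = 0.2305 in → use 1/4 in.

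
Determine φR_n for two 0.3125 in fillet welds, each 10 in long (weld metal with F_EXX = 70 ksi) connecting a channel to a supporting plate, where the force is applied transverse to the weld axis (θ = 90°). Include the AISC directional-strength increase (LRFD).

t_e = 0.707 × 0.3125 = 0.2209 in; A_we = 0.2209 × 20 = 4.419 in².
Directional factor: 1.0 + 0.5 sin^1.5(90°) = 1.5.
F_nw = 0.6 × 70 × 1.5 = 63 ksi.
φR_n = 0.75 × 63 × 4.419 = 208.8 kip.

φR_n ≈ 209 kip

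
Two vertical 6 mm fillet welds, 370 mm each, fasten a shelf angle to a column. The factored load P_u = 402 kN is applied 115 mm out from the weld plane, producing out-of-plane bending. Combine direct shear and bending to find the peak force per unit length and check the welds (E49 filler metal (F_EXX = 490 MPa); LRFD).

L_w = 2 × 370 = 740 mm; section modulus (unit throat) S = 2 × L²/6 = 45630 mm².
Direct shear f_v = P/L_w = 402×10³/740 = 543.2 N/mm.
Moment M = P × e = 402×10³ × 115 = 46230000 N·mm; bending f_b = M/S = 1013 N/mm.
f_max = √(f_v² + f_b²) = √(543.2² + 1013²) = 1150 N/mm.
φr_n = 0.75 × 0.6 × 490 × (0.707 × 6) = 935.4 N/mm → NOT adequate.

f_max ≈ 1150 N/mm; NOT adequate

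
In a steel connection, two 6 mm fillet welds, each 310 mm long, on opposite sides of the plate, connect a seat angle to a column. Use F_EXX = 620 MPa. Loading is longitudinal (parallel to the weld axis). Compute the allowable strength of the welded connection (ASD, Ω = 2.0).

Effective throat t_e = 0.707 × 6 = 4.242 mm.
Total length L = 620 mm; A_we = 4.242 × 620 = 2630 mm².
F_nw = 0.6 F_EXX = 0.6 × 620 = 372 MPa.
R_n = 372 × 2630 × 10⁻³ = 978.4 kN; R_n/Ω = 978.4/2.0 = 489.2 kN.

R_n/Ω ≈ 489 kN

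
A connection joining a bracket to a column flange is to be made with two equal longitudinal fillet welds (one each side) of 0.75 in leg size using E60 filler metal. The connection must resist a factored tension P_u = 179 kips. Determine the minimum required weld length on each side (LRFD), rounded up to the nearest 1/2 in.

E60XX → F_EXX = 60 ksi.
Throat t_e = 0.707 × 0.75 = 0.5302 in.
φr_n = 0.75 × 0.6 × 60 × 0.5302 = 14.32 kips/in.
L_req = P_u / φr_n = 179 / 14.32 = 12.5 in total.
Per side: 12.5 / 2 = 6.251 in.
Round up → use L = 6.5 in on each side.

L = 6.5 in on each side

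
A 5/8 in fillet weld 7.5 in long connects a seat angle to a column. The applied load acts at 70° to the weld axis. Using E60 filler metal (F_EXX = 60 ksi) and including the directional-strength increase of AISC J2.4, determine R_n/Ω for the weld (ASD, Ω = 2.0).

t_e = 0.707 × 0.625 = 0.4419 in; A_we = 0.4419 × 7.5 = 3.314 in².
Directional factor: 1.0 + 0.5 sin^1.5(70°) = 1.455.
F_nw = 0.6 × 60 × 1.455 = 52.4 ksi.
R_n/Ω = (52.4 × 3.314) / 2.0 = 86.82 kip.

R_n/Ω ≈ 86.8 kip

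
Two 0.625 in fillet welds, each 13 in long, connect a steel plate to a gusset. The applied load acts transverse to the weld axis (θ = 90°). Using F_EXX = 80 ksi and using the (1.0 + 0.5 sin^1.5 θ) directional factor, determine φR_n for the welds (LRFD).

φR_n ≈ 620 kip

t_e = 0.707 × 0.625 = 0.4419 in; A_we = 0.4419 × 26 = 11.49 in².
Directional factor: 1.0 + 0.5 sin^1.5(90°) = 1.5.
F_nw = 0.6 × 80 × 1.5 = 72 ksi.
φR_n = 0.75 × 72 × 11.49 = 620.4 kip.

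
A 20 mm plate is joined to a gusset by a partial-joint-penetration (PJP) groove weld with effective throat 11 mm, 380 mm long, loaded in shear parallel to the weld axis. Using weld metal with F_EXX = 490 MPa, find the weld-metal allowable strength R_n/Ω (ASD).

R_n/Ω ≈ 614 kN

Effective throat (given) t_e = 11 mm.
A_we = 11 × 380 = 4180 mm².
F_nw = 0.6 F_EXX = 294 MPa.
R_n/Ω = (294 × 4180) / 2.0 × 10⁻³ = 614.5 kN.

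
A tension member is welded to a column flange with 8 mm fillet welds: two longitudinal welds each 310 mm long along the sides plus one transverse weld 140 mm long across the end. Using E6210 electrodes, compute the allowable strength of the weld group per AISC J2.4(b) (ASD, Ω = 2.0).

E62XX → F_EXX = 620 MPa.
t_e = 0.707 × 8 = 5.656 mm.
R_nwl = 0.6 × 620 × 5.656 × 620 × 10⁻³ = 1304 kN (longitudinal, 2 welds).
R_nwt = 0.6 × 620 × 5.656 × 140 × 10⁻³ = 294.6 kN (transverse, base value).
(i) R_nwl + R_nwt = 1599 kN; (ii) 0.85 R_nwl + 1.5 R_nwt = 1551 kN.
R_n = max = 1599 kN [governs: (i)]; R_n/Ω = 799.5 kN.

R_n/Ω ≈ 800 kN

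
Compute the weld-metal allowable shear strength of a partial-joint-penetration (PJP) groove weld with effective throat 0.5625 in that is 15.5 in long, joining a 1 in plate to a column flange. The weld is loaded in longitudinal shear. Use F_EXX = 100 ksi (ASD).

R_n/Ω ≈ 262 kip

Effective throat (given) t_e = 0.5625 in.
A_we = 0.5625 × 15.5 = 8.719 in².
F_nw = 0.6 F_EXX = 60 ksi.
R_n/Ω = (60 × 8.719) / 2.0 = 261.6 kip.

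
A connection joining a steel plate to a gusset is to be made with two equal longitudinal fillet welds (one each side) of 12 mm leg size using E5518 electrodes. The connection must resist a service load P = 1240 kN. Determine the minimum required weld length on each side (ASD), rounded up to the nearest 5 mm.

E55XX → F_EXX = 550 MPa.
Throat t_e = 0.707 × 12 = 8.484 mm.
r_n/Ω = (0.6 × 550 × 8.484) / 2.0 = 1400 N/mm = 1.4 kN/mm.
L_req = P / (r_n/Ω) = 1240 / 1.4 = 885.8 mm total.
Per side: 885.8 / 2 = 442.9 mm.
Round up → use L = 445 mm on each side.

L = 445 mm on each side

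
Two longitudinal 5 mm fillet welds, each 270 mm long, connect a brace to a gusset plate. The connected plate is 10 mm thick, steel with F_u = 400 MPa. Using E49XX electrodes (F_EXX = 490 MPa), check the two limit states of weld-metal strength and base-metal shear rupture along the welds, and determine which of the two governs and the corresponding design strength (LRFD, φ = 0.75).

t_e = 0.707 × 5 = 3.535 mm; L = 540 mm.
Weld metal: φR_n = 0.75 × 0.6 × 490 × 3.535 × 540 × 10⁻³ = 420.9 kN.
Base metal (shear rupture): φR_n = 0.75 × 0.6 × 400 × 10 × 540 × 10⁻³ = 972 kN.
Governing: weld metal.

φR_n ≈ 421 kN (weld metal governs)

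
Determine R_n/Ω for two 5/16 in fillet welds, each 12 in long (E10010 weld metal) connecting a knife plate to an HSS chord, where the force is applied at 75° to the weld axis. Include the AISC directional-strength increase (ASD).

R_n/Ω ≈ 235 kips

E100XX → F_EXX = 100 ksi.
t_e = 0.707 × 0.3125 = 0.2209 in; A_we = 0.2209 × 24 = 5.302 in².
Directional factor: 1.0 + 0.5 sin^1.5(75°) = 1.475.
F_nw = 0.6 × 100 × 1.475 = 88.48 ksi.
R_n/Ω = (88.48 × 5.302) / 2.0 = 234.6 kips.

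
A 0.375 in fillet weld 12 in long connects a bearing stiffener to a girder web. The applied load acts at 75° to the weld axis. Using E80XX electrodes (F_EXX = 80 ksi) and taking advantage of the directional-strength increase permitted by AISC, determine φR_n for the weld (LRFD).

φR_n ≈ 169 kip

t_e = 0.707 × 0.375 = 0.2651 in; A_we = 0.2651 × 12 = 3.181 in².
Directional factor: 1.0 + 0.5 sin^1.5(75°) = 1.475.
F_nw = 0.6 × 80 × 1.475 = 70.78 ksi.
φR_n = 0.75 × 70.78 × 3.181 = 168.9 kip.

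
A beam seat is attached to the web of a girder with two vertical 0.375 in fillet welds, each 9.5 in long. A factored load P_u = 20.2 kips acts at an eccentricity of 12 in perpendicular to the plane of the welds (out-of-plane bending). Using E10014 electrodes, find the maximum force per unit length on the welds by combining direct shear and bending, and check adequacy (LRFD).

f_max ≈ 8.13 kip/in; adequate

E100XX → F_EXX = 100 ksi.
L_w = 2 × 9.5 = 19 in; section modulus (unit throat) S = 2 × L²/6 = 30.08 in².
Direct shear f_v = P/L_w = 20.2/19 = 1.063 kip/in.
Moment M = P × e = 20.2 × 12 = 242.4 kip·in; bending f_b = M/S = 8.058 kip/in.
f_max = √(f_v² + f_b²) = √(1.063² + 8.058²) = 8.127 kip/in.
φr_n = 0.75 × 0.6 × 100 × (0.707 × 0.375) = 11.93 kip/in → adequate.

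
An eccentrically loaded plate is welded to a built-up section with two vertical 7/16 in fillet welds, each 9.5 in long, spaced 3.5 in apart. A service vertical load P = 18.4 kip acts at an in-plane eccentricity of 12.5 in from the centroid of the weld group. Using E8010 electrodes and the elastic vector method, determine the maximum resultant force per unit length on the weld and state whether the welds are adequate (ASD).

f_max ≈ 6.19 kip/in; adequate

E80XX → F_EXX = 80 ksi.
Total weld length L_w = 19 in. Treat welds as unit-width lines.
Polar moment about centroid: J = 2[d³/12 + d(b/2)²] = 2[9.5³/12 + 9.5×1.75²] = 201.1 in³.
Direct shear f_v = P/L_w = 18.4 / 19 = 0.9684 kip/in (vertical).
Torsion M = P·e = 18.4 × 12.5 = 230 kip·in.
Critical point at (x, y) = (1.75, 4.75) from centroid. f_tx = M·y/J = 5.433 kip/in; f_ty = M·x/J = 2.002 kip/in.
Resultant f_max = √[f_tx² + (f_v + f_ty)²] = √[5.433² + (0.9684 + 2.002)²] = 6.192 kip/in.
Capacity per unit length: r_n/Ω = (1/2.0) × 0.6 × 80 × (0.707 × 0.4375) = 7.423 kip/in.
6.192 ≤ 7.423 → adequate.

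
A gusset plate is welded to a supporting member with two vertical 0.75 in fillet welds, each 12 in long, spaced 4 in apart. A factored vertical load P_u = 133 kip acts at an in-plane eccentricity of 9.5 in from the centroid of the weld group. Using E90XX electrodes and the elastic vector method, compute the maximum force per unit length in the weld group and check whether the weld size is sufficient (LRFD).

E90XX → F_EXX = 90 ksi.
Total weld length L_w = 24 in. Treat welds as unit-width lines.
Polar moment about centroid: J = 2[d³/12 + d(b/2)²] = 2[12³/12 + 12×2²] = 384 in³.
Direct shear f_v = P/L_w = 133 / 24 = 5.542 kip/in (vertical).
Torsion M = P·e = 133 × 9.5 = 1263.5 kip·in.
Critical point at (x, y) = (2, 6) from centroid. f_tx = M·y/J = 19.74 kip/in; f_ty = M·x/J = 6.581 kip/in.
Resultant f_max = √[f_tx² + (f_v + f_ty)²] = √[19.74² + (5.542 + 6.581)²] = 23.17 kip/in.
Capacity per unit length: φr_n = 0.75 × 0.6 × 90 × (0.707 × 0.75) = 21.48 kip/in.
23.17 > 21.48 → NOT adequate.

f_max ≈ 23.2 kip/in; NOT adequate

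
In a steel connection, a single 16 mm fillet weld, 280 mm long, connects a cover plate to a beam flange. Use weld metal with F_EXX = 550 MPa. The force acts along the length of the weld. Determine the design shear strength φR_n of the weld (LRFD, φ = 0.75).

φR_n ≈ 784 kN

Effective throat t_e = 0.707 × 16 = 11.31 mm.
Total length L = 280 mm; A_we = 11.31 × 280 = 3167 mm².
F_nw = 0.6 F_EXX = 0.6 × 550 = 330 MPa.
φR_n = 0.75 × 330 × 3167 × 10⁻³ = 783.9 kN.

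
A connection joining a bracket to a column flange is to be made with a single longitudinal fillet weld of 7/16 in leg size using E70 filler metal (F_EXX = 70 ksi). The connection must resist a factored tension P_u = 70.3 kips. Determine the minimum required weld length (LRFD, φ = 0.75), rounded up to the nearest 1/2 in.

L = 7.5 in

Throat t_e = 0.707 × 0.4375 = 0.3093 in.
φr_n = 0.75 × 0.6 × 70 × 0.3093 = 9.743 kips/in.
L_req = P_u / φr_n = 70.3 / 9.743 = 7.215 in total.
Round up → use L = 7.5 in.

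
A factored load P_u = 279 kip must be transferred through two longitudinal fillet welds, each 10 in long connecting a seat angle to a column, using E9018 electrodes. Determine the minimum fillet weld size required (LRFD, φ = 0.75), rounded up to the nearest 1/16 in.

w = 1/2 in

E90XX → F_EXX = 90 ksi.
Total weld length L = 20 in.
Required throat t_e = P_u / (φ × 0.6 F_EXX × L) = 279 / (0.75 × 0.6 × 90 × 20) = 0.3444 in.
Required leg w = t_e / 0.707 = 0.4872 in → use 1/2 in.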